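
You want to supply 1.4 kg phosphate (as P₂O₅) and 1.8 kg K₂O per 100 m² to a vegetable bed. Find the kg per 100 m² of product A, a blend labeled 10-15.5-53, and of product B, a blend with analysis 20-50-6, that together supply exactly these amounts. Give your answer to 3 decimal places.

3.191 kg product A, 1.811 kg product B

Per-100 m² balance (a = product A, b = product B):
P₂O₅: 0.155·a + 0.5·b = 1.4
K₂O: 0.53·a + 0.06·b = 1.8
From row1: a = (1.4 − 0.5·b) / 0.155.
Into row2: 0.53·(1.4 − 0.5·b)/0.155 + 0.06·b = 1.8 → b = 1.81072, a = 3.19124.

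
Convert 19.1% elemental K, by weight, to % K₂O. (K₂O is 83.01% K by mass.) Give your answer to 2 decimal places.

%K₂O = 19.1 / 0.8301 = 23.0093%.

23.01% K₂O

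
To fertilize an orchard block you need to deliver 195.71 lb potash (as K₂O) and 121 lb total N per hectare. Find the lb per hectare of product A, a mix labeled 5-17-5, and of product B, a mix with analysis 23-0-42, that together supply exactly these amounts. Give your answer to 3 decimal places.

611.232 lb product A, 393.211 lb product B

Per-hectare balance (a = product A, b = product B):
K₂O: 0.05·a + 0.42·b = 195.71
N: 0.05·a + 0.23·b = 121
Eliminate b: (row1) − 0.42/0.23·(row2) → -0.0413043·a = -25.2465, so a = 611.2316.
Then b = (121 − 0.05·611.2316) / 0.23 = 393.2105.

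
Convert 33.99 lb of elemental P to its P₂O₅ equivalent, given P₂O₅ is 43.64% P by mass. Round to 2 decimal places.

77.89 lb P₂O₅

P₂O₅ = 33.99 / 0.4364 = 77.8873 lb.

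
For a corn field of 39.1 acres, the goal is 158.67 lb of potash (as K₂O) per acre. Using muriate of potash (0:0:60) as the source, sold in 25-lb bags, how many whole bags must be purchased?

Product per acre = 158.67 / 60% = 264.45 lb.
Total product = 264.45 × 39.1 = 10340 lb.
Bags = ⌈10340 / 25⌉ = 414.

414 bags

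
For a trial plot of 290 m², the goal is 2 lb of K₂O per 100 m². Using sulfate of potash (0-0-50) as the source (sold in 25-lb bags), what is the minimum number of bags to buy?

1 bags

Product per 100 m² = 2 / 50% = 4 lb.
Total product = 4 × 290 / 100 = 11.6 lb.
Bags = ⌈11.6 / 25⌉ = 1.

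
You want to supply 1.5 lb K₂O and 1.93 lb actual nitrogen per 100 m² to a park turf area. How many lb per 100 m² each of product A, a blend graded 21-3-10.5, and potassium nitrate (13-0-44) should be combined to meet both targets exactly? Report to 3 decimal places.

Per-100 m² balance (a = product A, b = potassium nitrate):
K₂O: 0.105·a + 0.44·b = 1.5
N: 0.21·a + 0.13·b = 1.93
From row1: a = (1.5 − 0.44·b) / 0.105.
Into row2: 0.21·(1.5 − 0.44·b)/0.105 + 0.13·b = 1.93 → b = 1.42667, a = 8.3073.

8.307 lb product A, 1.427 lb potassium nitrate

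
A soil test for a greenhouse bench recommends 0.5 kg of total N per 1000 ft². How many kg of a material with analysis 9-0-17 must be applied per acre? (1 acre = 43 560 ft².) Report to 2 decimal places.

Product per 1000 ft² = 0.5 / 9% = 5.55556 kg.
Convert to per acre: 5.55556 × 43.56 = 242 kg.

242.00 kg of product per acre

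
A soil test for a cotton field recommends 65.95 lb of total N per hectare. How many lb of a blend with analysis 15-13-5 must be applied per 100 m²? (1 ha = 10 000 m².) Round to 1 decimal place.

Product per hectare = 65.95 / 15% = 439.667 lb.
Convert to per 100 m²: 439.667 × 0.01 = 4.39667 lb.

4.4 lb of product per hundred sq m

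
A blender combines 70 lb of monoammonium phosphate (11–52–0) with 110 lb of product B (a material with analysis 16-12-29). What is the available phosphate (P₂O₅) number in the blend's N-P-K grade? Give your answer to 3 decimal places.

27.556% P₂O₅

Total mass = 70 + 110 = 180 lb.
P₂O₅ mass = 52%×70 + 12%×110 = 49.6 lb.
% P₂O₅ = 49.6 / 180 = 27.5556%.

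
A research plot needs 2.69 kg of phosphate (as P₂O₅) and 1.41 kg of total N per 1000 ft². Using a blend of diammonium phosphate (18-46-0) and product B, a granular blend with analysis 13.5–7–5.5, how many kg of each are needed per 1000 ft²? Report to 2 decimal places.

Let a = kg of diammonium phosphate, b = kg of product B (per 1000 ft²).
P₂O₅: 0.46·a + 0.07·b = 2.69
N: 0.18·a + 0.135·b = 1.41
From row1: a = (2.69 − 0.07·b) / 0.46.
Into row2: 0.18·(2.69 − 0.07·b)/0.46 + 0.135·b = 1.41 → b = 3.32121, a = 5.34242.

5.34 kg diammonium phosphate, 3.32 kg product B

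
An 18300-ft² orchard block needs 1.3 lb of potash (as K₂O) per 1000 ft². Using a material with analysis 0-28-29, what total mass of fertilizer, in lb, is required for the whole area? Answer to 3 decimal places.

82.034 lb

Product per 1000 ft² = 1.3 / 29% = 4.48276 lb.
Total product = 4.48276 × 18300 / 1000 = 82.03448 lb.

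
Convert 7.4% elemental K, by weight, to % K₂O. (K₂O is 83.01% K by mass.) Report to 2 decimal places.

8.91% K₂O

%K₂O = 7.4 / 0.8301 = 8.91459%.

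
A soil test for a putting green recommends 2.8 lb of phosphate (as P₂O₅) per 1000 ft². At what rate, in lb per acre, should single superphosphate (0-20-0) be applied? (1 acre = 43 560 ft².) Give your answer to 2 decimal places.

Product per 1000 ft² = 2.8 / 20% = 14 lb.
Convert to per acre: 14 × 43.56 = 609.84 lb.

609.84 lb of product per acre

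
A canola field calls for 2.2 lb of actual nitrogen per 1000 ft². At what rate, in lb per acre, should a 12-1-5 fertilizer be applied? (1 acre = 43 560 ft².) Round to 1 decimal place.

798.6 lb of product per acre

Product per 1000 ft² = 2.2 / 12% = 18.3333 lb.
Convert to per acre: 18.3333 × 43.56 = 798.6 lb.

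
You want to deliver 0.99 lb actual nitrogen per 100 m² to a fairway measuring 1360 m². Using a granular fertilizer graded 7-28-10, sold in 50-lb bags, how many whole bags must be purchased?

4 bags

Product per 100 m² = 0.99 / 7% = 14.1429 lb.
Total product = 14.1429 × 1360 / 100 = 192.343 lb.
Bags = ⌈192.343 / 50⌉ = 4.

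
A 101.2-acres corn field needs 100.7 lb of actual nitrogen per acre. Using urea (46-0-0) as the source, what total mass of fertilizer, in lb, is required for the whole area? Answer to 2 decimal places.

Product per acre = 100.7 / 46% = 218.913 lb.
Total product = 218.913 × 101.2 = 22154 lb.

22154.00 lb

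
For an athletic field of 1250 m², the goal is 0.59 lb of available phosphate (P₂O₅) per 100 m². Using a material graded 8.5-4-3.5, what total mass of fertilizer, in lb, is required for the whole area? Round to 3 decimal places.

Product per 100 m² = 0.59 / 4% = 14.75 lb.
Total product = 14.75 × 1250 / 100 = 184.375 lb.

184.375 lb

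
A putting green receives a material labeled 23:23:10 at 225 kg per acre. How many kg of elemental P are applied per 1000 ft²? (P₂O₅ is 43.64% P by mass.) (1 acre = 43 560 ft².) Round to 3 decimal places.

0.518 kg P per thousand sq ft

P₂O₅ per acre = 225 × 23% = 51.75 kg.
Elemental P = 51.75 × 0.4364 = 22.5837 kg per acre.
Convert to per 1000 ft²: 22.5837 × 0.0229568 = 0.51845 kg.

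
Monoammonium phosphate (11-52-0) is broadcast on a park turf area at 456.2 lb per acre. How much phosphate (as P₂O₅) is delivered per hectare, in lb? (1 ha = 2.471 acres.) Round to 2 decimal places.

586.18 lb P₂O₅ per hectare

P₂O₅ per acre = 456.2 × 52% = 237.224 lb.
Convert to per hectare: 237.224 × 2.471 = 586.181 lb.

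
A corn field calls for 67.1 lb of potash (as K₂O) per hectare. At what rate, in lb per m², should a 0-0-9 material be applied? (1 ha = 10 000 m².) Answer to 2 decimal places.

Product per hectare = 67.1 / 9% = 745.556 lb.
Convert to per m²: 745.556 × 0.0001 = 0.0745556 lb.

0.07 lb of product per sq m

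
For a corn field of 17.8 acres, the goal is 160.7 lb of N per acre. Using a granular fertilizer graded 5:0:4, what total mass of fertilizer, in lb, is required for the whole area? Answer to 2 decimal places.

Product per acre = 160.7 / 5% = 3214 lb.
Total product = 3214 × 17.8 = 57209.2 lb.

57209.20 lb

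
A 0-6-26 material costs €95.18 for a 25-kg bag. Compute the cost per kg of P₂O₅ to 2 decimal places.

€63.45 per kg P₂O₅

P₂O₅ in bag = 25 × 6% = 1.5 kg.
Cost per kg P₂O₅ = €95.18 / 1.5 = €63.4533.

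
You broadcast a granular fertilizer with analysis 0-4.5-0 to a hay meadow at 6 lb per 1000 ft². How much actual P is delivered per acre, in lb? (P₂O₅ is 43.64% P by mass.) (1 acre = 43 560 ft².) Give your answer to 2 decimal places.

5.13 lb P per acre

P₂O₅ per 1000 ft² = 6 × 4.5% = 0.27 lb.
Elemental P = 0.27 × 0.4364 = 0.117828 lb per 1000 ft².
Convert to per acre: 0.117828 × 43.56 = 5.13259 lb.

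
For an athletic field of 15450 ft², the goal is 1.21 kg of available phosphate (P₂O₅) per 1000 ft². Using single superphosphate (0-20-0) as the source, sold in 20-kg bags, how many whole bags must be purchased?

Product per 1000 ft² = 1.21 / 20% = 6.05 kg.
Total product = 6.05 × 15450 / 1000 = 93.4725 kg.
Bags = ⌈93.4725 / 20⌉ = 5.

5 bags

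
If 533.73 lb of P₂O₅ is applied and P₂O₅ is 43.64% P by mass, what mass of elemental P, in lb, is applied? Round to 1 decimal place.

232.9 lb P

P = 533.73 × 0.4364 = 232.92 lb.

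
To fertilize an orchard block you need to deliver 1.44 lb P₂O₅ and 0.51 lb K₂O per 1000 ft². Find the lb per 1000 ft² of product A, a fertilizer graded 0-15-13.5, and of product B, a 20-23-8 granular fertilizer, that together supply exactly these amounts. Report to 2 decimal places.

Per-1000 ft² balance (a = product A, b = product B):
P₂O₅: 0.15·a + 0.23·b = 1.44
K₂O: 0.135·a + 0.08·b = 0.51
From row1: a = (1.44 − 0.23·b) / 0.15.
Into row2: 0.135·(1.44 − 0.23·b)/0.15 + 0.08·b = 0.51 → b = 6.18898, a = 0.110236.

0.11 lb product A, 6.19 lb product B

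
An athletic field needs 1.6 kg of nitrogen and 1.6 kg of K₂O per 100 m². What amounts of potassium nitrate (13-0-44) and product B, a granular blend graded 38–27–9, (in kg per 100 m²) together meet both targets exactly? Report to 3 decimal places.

Per-100 m² balance (a = potassium nitrate, b = product B):
N: 0.13·a + 0.38·b = 1.6
K₂O: 0.44·a + 0.09·b = 1.6
Eliminate b: (row1) − 0.38/0.09·(row2) → -1.72778·a = -5.15556, so a = 2.98392.
Then b = (1.6 − 0.44·2.98392) / 0.09 = 3.18971.

2.984 kg potassium nitrate, 3.190 kg product B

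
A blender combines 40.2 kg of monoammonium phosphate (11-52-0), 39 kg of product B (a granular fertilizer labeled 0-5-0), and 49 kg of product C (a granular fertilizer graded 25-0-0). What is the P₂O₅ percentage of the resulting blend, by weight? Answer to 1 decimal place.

17.8% P₂O₅

Total mass = 40.2 + 39 + 49 = 128.2 kg.
P₂O₅ mass = 52%×40.2 + 5%×39 + 0%×49 = 22.854 kg.
% P₂O₅ = 22.854 / 128.2 = 17.8268%.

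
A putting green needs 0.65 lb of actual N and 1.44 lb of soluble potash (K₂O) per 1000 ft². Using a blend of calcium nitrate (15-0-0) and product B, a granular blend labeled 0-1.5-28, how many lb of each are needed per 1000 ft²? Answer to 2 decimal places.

Per-1000 ft² balance (a = calcium nitrate, b = product B):
N: 0.15·a + 0·b = 0.65
K₂O: 0·a + 0.28·b = 1.44
Solving simultaneously: a = 4.33333, b = 5.14286.

4.33 lb calcium nitrate, 5.14 lb product B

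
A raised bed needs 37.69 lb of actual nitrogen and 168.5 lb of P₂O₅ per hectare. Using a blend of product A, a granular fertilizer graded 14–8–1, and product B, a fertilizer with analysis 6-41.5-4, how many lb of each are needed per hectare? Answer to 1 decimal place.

Let a = lb of product A, b = lb of product B (per hectare).
N: 0.14·a + 0.06·b = 37.69
P₂O₅: 0.08·a + 0.415·b = 168.5
From row1: a = (37.69 − 0.06·b) / 0.14.
Into row2: 0.08·(37.69 − 0.06·b)/0.14 + 0.415·b = 168.5 → b = 386.019, a = 103.778.

103.8 lb product A, 386.0 lb product B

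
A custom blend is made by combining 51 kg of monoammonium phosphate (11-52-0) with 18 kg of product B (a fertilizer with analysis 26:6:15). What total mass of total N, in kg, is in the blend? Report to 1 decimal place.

N mass = 11%×51 + 26%×18 = 10.29 kg.

10.3 kg N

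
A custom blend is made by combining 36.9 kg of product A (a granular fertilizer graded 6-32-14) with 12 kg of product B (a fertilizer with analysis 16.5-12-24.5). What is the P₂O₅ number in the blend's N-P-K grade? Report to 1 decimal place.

27.1% P₂O₅

Total mass = 36.9 + 12 = 48.9 kg.
P₂O₅ mass = 32%×36.9 + 12%×12 = 13.248 kg.
% P₂O₅ = 13.248 / 48.9 = 27.092%.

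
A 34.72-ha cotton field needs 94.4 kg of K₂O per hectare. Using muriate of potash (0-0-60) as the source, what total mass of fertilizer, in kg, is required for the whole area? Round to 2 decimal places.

5462.61 kg

Product per hectare = 94.4 / 60% = 157.333 kg.
Total product = 157.333 × 34.72 = 5462.613 kg.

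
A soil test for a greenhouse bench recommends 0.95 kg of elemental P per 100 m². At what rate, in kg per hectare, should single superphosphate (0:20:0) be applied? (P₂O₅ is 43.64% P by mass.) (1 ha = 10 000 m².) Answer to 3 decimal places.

As P₂O₅: 0.95 / 0.4364 = 2.1769 kg per 100 m².
Product per 100 m² = 2.1769 / 20% = 10.8845 kg.
Convert to per hectare: 10.8845 × 100 = 1088.45096 kg.

1088.451 kg of product per hectare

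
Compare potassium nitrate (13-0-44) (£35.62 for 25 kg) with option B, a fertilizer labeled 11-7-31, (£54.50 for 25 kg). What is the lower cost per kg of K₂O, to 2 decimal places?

£3.24 per kg K₂O (potassium nitrate)

potassium nitrate: K₂O per bag = 25 × 44% = 11 kg; cost = 35.62 / 11 = £3.2382/kg K₂O.
option B: K₂O per bag = 25 × 31% = 7.75 kg; cost = 54.50 / 7.75 = £7.0323/kg K₂O.
potassium nitrate is cheaper.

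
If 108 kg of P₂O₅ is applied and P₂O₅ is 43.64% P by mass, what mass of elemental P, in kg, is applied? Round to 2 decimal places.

47.13 kg P

P = 108 × 0.4364 = 47.1312 kg.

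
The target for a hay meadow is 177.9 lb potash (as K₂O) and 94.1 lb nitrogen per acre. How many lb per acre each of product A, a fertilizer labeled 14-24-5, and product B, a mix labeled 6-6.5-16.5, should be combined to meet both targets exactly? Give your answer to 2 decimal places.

241.42 lb product A, 1005.02 lb product B

With a, b = lb per acre of product A and product B:
K₂O: 0.05·a + 0.165·b = 177.9
N: 0.14·a + 0.06·b = 94.1
Eliminate a: (row1) − 0.05/0.14·(row2) → 0.143571·b = 144.293, so b = 1005.0249.
Back-substitute: a = (177.9 − 0.165·1005.0249) / 0.05 = 241.418.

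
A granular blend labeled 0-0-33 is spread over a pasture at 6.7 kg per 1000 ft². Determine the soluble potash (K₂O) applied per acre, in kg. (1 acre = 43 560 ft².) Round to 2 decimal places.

K₂O per 1000 ft² = 6.7 × 33% = 2.211 kg.
Convert to per acre: 2.211 × 43.56 = 96.3112 kg.

96.31 kg K₂O per acre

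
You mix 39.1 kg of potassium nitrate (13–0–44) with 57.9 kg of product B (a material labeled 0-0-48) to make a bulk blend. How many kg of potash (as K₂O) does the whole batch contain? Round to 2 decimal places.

45.00 kg K₂O

K₂O mass = 44%×39.1 + 48%×57.9 = 44.996 kg.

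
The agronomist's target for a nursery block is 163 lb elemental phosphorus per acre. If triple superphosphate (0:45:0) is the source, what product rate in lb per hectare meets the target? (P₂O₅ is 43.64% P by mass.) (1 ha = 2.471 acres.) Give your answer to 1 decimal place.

2051.0 lb of product per hectare

As P₂O₅: 163 / 0.4364 = 373.511 lb per acre.
Product per acre = 373.511 / 45% = 830.023 lb.
Convert to per hectare: 830.023 × 2.471 = 2050.99 lb.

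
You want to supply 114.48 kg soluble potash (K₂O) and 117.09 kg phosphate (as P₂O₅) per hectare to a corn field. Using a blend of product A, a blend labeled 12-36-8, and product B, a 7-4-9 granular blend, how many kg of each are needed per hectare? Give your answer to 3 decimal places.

204.072 kg product A, 1090.603 kg product B

Per-hectare balance (a = product A, b = product B):
K₂O: 0.08·a + 0.09·b = 114.48
P₂O₅: 0.36·a + 0.04·b = 117.09
Eliminate a: (row1) − 0.08/0.36·(row2) → 0.0811111·b = 88.46, so b = 1090.6027.
Back-substitute: a = (114.48 − 0.09·1090.6027) / 0.08 = 204.0719.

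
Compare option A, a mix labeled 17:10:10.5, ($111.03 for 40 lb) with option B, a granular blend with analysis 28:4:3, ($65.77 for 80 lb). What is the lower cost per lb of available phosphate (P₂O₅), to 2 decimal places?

option A: P₂O₅ per bag = 40 × 10% = 4 lb; cost = 111.03 / 4 = $27.7575/lb P₂O₅.
option B: P₂O₅ per bag = 80 × 4% = 3.2 lb; cost = 65.77 / 3.2 = $20.5531/lb P₂O₅.
option B is cheaper.

$20.55 per lb P₂O₅ (option B)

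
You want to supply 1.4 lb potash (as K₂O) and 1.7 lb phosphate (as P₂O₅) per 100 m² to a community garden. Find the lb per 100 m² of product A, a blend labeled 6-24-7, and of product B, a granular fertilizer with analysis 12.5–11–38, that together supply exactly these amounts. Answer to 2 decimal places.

With a, b = lb per 100 m² of product A and product B:
K₂O: 0.07·a + 0.38·b = 1.4
P₂O₅: 0.24·a + 0.11·b = 1.7
Eliminate a: (row1) − 0.07/0.24·(row2) → 0.347917·b = 0.904167, so b = 2.5988.
Back-substitute: a = (1.4 − 0.38·2.5988) / 0.07 = 5.89222.

5.89 lb product A, 2.60 lb product B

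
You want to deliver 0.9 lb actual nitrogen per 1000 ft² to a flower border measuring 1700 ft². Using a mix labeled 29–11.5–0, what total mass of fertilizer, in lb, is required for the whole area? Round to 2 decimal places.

5.28 lb

Product per 1000 ft² = 0.9 / 29% = 3.10345 lb.
Total product = 3.10345 × 1700 / 1000 = 5.27586 lb.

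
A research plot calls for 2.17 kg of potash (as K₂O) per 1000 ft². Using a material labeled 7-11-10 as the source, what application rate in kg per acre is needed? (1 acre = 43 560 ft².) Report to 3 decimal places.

Product per 1000 ft² = 2.17 / 10% = 21.7 kg.
Convert to per acre: 21.7 × 43.56 = 945.252 kg.

945.252 kg of product per acre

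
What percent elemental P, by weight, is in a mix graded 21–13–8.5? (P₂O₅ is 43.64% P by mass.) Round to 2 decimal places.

5.67% P

%P = 13 × 0.4364 = 5.6732%.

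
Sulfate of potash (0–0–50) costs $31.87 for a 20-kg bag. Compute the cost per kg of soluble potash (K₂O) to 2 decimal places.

$3.19 per kg K₂O

K₂O in bag = 20 × 50% = 10 kg.
Cost per kg K₂O = $31.87 / 10 = $3.1870.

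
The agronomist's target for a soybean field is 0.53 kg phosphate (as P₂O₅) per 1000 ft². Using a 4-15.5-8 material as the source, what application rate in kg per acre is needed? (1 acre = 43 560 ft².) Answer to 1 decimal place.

Product per 1000 ft² = 0.53 / 15.5% = 3.41935 kg.
Convert to per acre: 3.41935 × 43.56 = 148.947 kg.

148.9 kg of product per acre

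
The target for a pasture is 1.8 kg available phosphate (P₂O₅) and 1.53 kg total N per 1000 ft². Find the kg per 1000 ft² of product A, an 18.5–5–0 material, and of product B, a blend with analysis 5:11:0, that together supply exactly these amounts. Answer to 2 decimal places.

Per-1000 ft² balance (a = product A, b = product B):
P₂O₅: 0.05·a + 0.11·b = 1.8
N: 0.185·a + 0.05·b = 1.53
Solving simultaneously: a = 4.38655, b = 14.3697.

4.39 kg product A, 14.37 kg product B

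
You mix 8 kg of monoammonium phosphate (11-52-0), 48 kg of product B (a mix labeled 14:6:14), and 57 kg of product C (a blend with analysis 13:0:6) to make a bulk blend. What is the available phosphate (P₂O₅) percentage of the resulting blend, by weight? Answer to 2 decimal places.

6.23% P₂O₅

Total mass = 8 + 48 + 57 = 113 kg.
P₂O₅ mass = 52%×8 + 6%×48 + 0%×57 = 7.04 kg.
% P₂O₅ = 7.04 / 113 = 6.23009%.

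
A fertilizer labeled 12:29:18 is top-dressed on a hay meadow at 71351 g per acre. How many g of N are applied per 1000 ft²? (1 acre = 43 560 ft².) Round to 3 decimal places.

nitrogen per acre = 71351 × 12% = 8562.12 g.
Convert to per 1000 ft²: 8562.12 × 0.0229568 = 196.5592 g.

196.559 g N per thousand sq ft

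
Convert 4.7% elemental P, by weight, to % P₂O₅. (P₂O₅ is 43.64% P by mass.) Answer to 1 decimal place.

%P₂O₅ = 4.7 / 0.4364 = 10.7699%.

10.8% P₂O₅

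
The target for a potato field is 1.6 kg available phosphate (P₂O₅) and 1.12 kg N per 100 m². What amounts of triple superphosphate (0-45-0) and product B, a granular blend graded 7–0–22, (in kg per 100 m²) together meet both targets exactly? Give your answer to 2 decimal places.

With a, b = kg per 100 m² of triple superphosphate and product B:
P₂O₅: 0.45·a + 0·b = 1.6
N: 0·a + 0.07·b = 1.12
Solving simultaneously: a = 3.55556, b = 16.

3.56 kg triple superphosphate, 16.00 kg product B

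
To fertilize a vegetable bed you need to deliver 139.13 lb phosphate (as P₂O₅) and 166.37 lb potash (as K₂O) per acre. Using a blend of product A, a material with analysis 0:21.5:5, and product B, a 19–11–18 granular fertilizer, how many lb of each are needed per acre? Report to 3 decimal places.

203.093 lb product A, 867.863 lb product B

With a, b = lb per acre of product A and product B:
P₂O₅: 0.215·a + 0.11·b = 139.13
K₂O: 0.05·a + 0.18·b = 166.37
Solving simultaneously: a = 203.0934, b = 867.86295.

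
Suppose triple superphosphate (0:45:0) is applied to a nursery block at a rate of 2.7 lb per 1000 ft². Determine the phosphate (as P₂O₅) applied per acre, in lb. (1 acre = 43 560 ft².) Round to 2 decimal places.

P₂O₅ per 1000 ft² = 2.7 × 45% = 1.215 lb.
Convert to per acre: 1.215 × 43.56 = 52.9254 lb.

52.93 lb P₂O₅ per acre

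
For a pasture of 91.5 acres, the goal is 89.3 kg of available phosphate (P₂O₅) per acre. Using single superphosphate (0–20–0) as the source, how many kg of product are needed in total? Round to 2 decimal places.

Product per acre = 89.3 / 20% = 446.5 kg.
Total product = 446.5 × 91.5 = 40854.75 kg.

40854.75 kg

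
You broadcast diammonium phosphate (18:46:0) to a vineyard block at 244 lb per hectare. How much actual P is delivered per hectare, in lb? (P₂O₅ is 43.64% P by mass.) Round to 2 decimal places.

P₂O₅ per hectare = 244 × 46% = 112.24 lb.
Elemental P = 112.24 × 0.4364 = 48.9815 lb per hectare.

48.98 lb P per hectare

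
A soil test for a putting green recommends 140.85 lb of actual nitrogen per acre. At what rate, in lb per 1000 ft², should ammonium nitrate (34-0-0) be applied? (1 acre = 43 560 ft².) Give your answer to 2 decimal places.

Product per acre = 140.85 / 34% = 414.265 lb.
Convert to per 1000 ft²: 414.265 × 0.0229568 = 9.51021 lb.

9.51 lb of product per thousand sq ft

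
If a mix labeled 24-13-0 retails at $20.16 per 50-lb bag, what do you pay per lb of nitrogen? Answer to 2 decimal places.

$1.68 per lb N

N in bag = 50 × 24% = 12 lb.
Cost per lb N = $20.16 / 12 = $1.6800.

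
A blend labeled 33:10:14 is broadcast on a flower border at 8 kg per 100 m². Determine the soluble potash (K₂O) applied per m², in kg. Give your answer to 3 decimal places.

0.011 kg K₂O per sq m

K₂O per 100 m² = 8 × 14% = 1.12 kg.
Convert to per m²: 1.12 × 0.01 = 0.0112 kg.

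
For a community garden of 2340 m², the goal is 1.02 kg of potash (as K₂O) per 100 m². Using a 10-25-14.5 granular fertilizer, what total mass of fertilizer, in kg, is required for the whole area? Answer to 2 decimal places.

Product per 100 m² = 1.02 / 14.5% = 7.03448 kg.
Total product = 7.03448 × 2340 / 100 = 164.607 kg.

164.61 kg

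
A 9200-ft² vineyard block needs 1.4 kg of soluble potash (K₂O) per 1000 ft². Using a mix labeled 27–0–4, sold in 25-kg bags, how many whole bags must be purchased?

Product per 1000 ft² = 1.4 / 4% = 35 kg.
Total product = 35 × 9200 / 1000 = 322 kg.
Bags = ⌈322 / 25⌉ = 13.

13 bags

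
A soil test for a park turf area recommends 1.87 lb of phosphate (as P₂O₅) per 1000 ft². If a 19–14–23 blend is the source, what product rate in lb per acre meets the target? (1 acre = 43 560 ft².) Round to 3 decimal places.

581.837 lb of product per acre

Product per 1000 ft² = 1.87 / 14% = 13.3571 lb.
Convert to per acre: 13.3571 × 43.56 = 581.8371 lb.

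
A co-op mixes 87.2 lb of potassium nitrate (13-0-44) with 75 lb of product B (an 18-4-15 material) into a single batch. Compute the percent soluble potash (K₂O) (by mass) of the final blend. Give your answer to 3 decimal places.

30.591% K₂O

Total mass = 87.2 + 75 = 162.2 lb.
K₂O mass = 44%×87.2 + 15%×75 = 49.618 lb.
% K₂O = 49.618 / 162.2 = 30.5906%.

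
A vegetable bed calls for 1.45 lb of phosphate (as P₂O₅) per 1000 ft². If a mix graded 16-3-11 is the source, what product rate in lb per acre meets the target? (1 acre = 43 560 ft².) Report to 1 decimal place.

Product per 1000 ft² = 1.45 / 3% = 48.3333 lb.
Convert to per acre: 48.3333 × 43.56 = 2105.4 lb.

2105.4 lb of product per acre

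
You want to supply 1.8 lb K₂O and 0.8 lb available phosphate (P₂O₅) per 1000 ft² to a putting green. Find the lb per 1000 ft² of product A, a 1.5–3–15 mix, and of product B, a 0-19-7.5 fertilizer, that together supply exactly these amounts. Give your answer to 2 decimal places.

Per-1000 ft² balance (a = product A, b = product B):
K₂O: 0.15·a + 0.075·b = 1.8
P₂O₅: 0.03·a + 0.19·b = 0.8
Solving simultaneously: a = 10.7429, b = 2.51429.

10.74 lb product A, 2.51 lb product B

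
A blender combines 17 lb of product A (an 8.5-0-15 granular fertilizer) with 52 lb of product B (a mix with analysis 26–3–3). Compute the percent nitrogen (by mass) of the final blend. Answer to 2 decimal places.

Total mass = 17 + 52 = 69 lb.
N mass = 8.5%×17 + 26%×52 = 14.965 lb.
% N = 14.965 / 69 = 21.6884%.

21.69% N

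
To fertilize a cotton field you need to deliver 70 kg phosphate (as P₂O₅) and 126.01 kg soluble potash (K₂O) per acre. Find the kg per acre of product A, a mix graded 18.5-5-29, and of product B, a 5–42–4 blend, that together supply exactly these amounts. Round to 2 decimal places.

Per-acre balance (a = product A, b = product B):
P₂O₅: 0.05·a + 0.42·b = 70
K₂O: 0.29·a + 0.04·b = 126.01
From row1: a = (70 − 0.42·b) / 0.05.
Into row2: 0.29·(70 − 0.42·b)/0.05 + 0.04·b = 126.01 → b = 116.857, a = 418.399.

418.40 kg product A, 116.86 kg product B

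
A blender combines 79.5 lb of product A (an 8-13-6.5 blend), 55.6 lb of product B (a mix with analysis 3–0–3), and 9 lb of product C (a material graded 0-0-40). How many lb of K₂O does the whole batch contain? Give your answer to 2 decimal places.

10.44 lb K₂O

K₂O mass = 6.5%×79.5 + 3%×55.6 + 40%×9 = 10.4355 lb.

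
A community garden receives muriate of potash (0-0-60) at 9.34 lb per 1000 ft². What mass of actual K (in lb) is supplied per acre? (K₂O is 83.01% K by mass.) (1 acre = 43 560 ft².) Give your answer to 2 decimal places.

202.64 lb K per acre

K₂O per 1000 ft² = 9.34 × 60% = 5.604 lb.
Elemental K = 5.604 × 0.8301 = 4.65188 lb per 1000 ft².
Convert to per acre: 4.65188 × 43.56 = 202.636 lb.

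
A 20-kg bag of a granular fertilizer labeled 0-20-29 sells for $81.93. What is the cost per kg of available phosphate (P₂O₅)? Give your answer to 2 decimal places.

P₂O₅ in bag = 20 × 20% = 4 kg.
Cost per kg P₂O₅ = $81.93 / 4 = $20.4825.

$20.48 per kg P₂O₅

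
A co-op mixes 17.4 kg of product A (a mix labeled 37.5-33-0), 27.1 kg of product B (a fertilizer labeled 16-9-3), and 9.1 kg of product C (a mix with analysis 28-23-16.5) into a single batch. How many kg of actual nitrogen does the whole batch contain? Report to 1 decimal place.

N mass = 37.5%×17.4 + 16%×27.1 + 28%×9.1 = 13.409 kg.

13.4 kg N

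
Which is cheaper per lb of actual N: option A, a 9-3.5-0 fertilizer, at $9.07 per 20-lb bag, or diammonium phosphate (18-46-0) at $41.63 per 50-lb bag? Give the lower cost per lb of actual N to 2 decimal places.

$4.63 per lb N (diammonium phosphate)

option A: N per bag = 20 × 9% = 1.8 lb; cost = 9.07 / 1.8 = $5.0389/lb N.
diammonium phosphate: N per bag = 50 × 18% = 9 lb; cost = 41.63 / 9 = $4.6256/lb N.
diammonium phosphate is cheaper.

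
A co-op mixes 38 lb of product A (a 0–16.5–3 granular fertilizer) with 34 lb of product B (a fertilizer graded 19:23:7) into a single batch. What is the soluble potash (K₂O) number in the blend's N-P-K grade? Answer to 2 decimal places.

Total mass = 38 + 34 = 72 lb.
K₂O mass = 3%×38 + 7%×34 = 3.52 lb.
% K₂O = 3.52 / 72 = 4.88889%.

4.89% K₂O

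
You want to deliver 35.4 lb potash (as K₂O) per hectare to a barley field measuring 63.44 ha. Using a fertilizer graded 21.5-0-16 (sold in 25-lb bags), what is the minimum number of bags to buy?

Product per hectare = 35.4 / 16% = 221.25 lb.
Total product = 221.25 × 63.44 = 14036.1 lb.
Bags = ⌈14036.1 / 25⌉ = 562.

562 bags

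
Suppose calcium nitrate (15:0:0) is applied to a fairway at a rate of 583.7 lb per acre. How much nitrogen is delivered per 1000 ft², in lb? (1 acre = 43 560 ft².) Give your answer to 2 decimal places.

nitrogen per acre = 583.7 × 15% = 87.555 lb.
Convert to per 1000 ft²: 87.555 × 0.0229568 = 2.00999 lb.

2.01 lb N per thousand sq ft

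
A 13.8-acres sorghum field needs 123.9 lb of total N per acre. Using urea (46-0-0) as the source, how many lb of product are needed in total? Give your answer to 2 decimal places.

3717.00 lb

Product per acre = 123.9 / 46% = 269.348 lb.
Total product = 269.348 × 13.8 = 3717 lb.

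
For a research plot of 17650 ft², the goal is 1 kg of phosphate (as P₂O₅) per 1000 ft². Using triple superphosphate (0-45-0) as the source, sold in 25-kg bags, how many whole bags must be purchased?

2 bags

Product per 1000 ft² = 1 / 45% = 2.22222 kg.
Total product = 2.22222 × 17650 / 1000 = 39.2222 kg.
Bags = ⌈39.2222 / 25⌉ = 2.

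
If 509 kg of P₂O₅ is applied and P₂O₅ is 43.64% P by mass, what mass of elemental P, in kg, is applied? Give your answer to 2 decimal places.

P = 509 × 0.4364 = 222.128 kg.

222.13 kg P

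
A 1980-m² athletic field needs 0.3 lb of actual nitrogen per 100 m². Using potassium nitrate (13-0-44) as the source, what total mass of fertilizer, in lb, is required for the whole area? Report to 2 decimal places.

Product per 100 m² = 0.3 / 13% = 2.30769 lb.
Total product = 2.30769 × 1980 / 100 = 45.6923 lb.

45.69 lb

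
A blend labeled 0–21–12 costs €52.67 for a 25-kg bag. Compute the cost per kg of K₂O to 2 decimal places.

€17.56 per kg K₂O

K₂O in bag = 25 × 12% = 3 kg.
Cost per kg K₂O = €52.67 / 3 = €17.5567.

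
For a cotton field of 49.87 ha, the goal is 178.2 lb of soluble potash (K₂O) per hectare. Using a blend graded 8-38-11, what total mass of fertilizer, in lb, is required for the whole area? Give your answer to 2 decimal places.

80789.40 lb

Product per hectare = 178.2 / 11% = 1620 lb.
Total product = 1620 × 49.87 = 80789.4 lb.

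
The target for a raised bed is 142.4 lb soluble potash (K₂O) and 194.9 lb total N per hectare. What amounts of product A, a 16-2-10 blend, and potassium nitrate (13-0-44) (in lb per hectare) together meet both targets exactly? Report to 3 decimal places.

Per-hectare balance (a = product A, b = potassium nitrate):
K₂O: 0.1·a + 0.44·b = 142.4
N: 0.16·a + 0.13·b = 194.9
Eliminate a: (row1) − 0.1/0.16·(row2) → 0.35875·b = 20.5875, so b = 57.3868.
Back-substitute: a = (142.4 − 0.44·57.3868) / 0.1 = 1171.4983.

1171.498 lb product A, 57.387 lb potassium nitrate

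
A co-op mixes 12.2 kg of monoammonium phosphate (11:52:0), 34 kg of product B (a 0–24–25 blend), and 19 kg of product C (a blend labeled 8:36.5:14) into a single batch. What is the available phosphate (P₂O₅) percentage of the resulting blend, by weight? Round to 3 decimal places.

Total mass = 12.2 + 34 + 19 = 65.2 kg.
P₂O₅ mass = 52%×12.2 + 24%×34 + 36.5%×19 = 21.439 kg.
% P₂O₅ = 21.439 / 65.2 = 32.8819%.

32.882% P₂O₅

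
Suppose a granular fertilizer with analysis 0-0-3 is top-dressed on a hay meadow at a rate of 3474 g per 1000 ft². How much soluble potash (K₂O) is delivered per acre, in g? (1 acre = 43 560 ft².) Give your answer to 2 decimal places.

4539.82 g K₂O per acre

K₂O per 1000 ft² = 3474 × 3% = 104.22 g.
Convert to per acre: 104.22 × 43.56 = 4539.823 g.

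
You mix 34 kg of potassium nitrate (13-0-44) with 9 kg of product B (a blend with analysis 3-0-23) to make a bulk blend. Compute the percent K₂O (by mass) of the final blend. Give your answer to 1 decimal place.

39.6% K₂O

Total mass = 34 + 9 = 43 kg.
K₂O mass = 44%×34 + 23%×9 = 17.03 kg.
% K₂O = 17.03 / 43 = 39.6047%.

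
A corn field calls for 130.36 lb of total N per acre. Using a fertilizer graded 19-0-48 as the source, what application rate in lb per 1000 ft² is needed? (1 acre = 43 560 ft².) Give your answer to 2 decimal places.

Product per acre = 130.36 / 19% = 686.105 lb.
Convert to per 1000 ft²: 686.105 × 0.0229568 = 15.7508 lb.

15.75 lb of product per thousand sq ft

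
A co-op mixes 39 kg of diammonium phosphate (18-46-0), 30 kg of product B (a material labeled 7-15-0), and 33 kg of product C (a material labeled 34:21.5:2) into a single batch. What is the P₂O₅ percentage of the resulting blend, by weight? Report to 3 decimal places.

28.956% P₂O₅

Total mass = 39 + 30 + 33 = 102 kg.
P₂O₅ mass = 46%×39 + 15%×30 + 21.5%×33 = 29.535 kg.
% P₂O₅ = 29.535 / 102 = 28.9559%.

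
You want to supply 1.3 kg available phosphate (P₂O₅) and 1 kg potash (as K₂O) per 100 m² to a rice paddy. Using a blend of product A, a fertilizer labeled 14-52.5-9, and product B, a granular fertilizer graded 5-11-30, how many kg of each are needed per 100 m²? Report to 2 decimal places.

Per-100 m² balance (a = product A, b = product B):
P₂O₅: 0.525·a + 0.11·b = 1.3
K₂O: 0.09·a + 0.3·b = 1
Eliminate b: (row1) − 0.11/0.3·(row2) → 0.492·a = 0.933333, so a = 1.89702.
Then b = (1 − 0.09·1.89702) / 0.3 = 2.76423.

1.90 kg product A, 2.76 kg product B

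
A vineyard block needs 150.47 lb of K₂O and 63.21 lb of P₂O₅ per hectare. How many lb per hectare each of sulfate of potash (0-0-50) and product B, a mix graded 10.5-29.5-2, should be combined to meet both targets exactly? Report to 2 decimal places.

Let a = lb of sulfate of potash, b = lb of product B (per hectare).
K₂O: 0.5·a + 0.02·b = 150.47
P₂O₅: 0·a + 0.295·b = 63.21
Solving simultaneously: a = 292.369, b = 214.271.

292.37 lb sulfate of potash, 214.27 lb product B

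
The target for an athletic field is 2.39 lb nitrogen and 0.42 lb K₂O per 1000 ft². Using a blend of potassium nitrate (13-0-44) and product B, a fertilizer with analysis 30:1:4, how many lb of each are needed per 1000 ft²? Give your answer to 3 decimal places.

With a, b = lb per 1000 ft² of potassium nitrate and product B:
N: 0.13·a + 0.3·b = 2.39
K₂O: 0.44·a + 0.04·b = 0.42
From row1: a = (2.39 − 0.3·b) / 0.13.
Into row2: 0.44·(2.39 − 0.3·b)/0.13 + 0.04·b = 0.42 → b = 7.86278, a = 0.239748.

0.240 lb potassium nitrate, 7.863 lb product B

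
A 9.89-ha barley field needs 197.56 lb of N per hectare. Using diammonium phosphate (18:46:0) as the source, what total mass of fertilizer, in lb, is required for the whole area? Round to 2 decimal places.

10854.82 lb

Product per hectare = 197.56 / 18% = 1097.56 lb.
Total product = 1097.56 × 9.89 = 10854.824 lb.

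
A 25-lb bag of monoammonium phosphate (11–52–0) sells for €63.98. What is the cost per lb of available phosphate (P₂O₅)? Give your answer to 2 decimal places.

P₂O₅ in bag = 25 × 52% = 13 lb.
Cost per lb P₂O₅ = €63.98 / 13 = €4.9215.

€4.92 per lb P₂O₅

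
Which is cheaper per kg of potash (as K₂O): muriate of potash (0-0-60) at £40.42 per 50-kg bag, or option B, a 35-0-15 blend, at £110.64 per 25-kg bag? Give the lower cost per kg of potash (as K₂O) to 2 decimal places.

£1.35 per kg K₂O (muriate of potash)

muriate of potash: K₂O per bag = 50 × 60% = 30 kg; cost = 40.42 / 30 = £1.3473/kg K₂O.
option B: K₂O per bag = 25 × 15% = 3.75 kg; cost = 110.64 / 3.75 = £29.5040/kg K₂O.
muriate of potash is cheaper.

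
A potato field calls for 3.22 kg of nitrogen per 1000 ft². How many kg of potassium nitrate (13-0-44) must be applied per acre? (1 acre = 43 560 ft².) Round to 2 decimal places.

Product per 1000 ft² = 3.22 / 13% = 24.7692 kg.
Convert to per acre: 24.7692 × 43.56 = 1078.948 kg.

1078.95 kg of product per acre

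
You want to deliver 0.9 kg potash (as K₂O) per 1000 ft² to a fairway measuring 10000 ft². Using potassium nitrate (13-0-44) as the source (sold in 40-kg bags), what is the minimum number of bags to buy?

Product per 1000 ft² = 0.9 / 44% = 2.04545 kg.
Total product = 2.04545 × 10000 / 1000 = 20.4545 kg.
Bags = ⌈20.4545 / 40⌉ = 1.

1 bags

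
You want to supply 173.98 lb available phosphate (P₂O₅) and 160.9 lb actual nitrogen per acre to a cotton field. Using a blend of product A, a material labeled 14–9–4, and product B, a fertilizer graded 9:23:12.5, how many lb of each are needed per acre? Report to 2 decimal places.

Let a = lb of product A, b = lb of product B (per acre).
P₂O₅: 0.09·a + 0.23·b = 173.98
N: 0.14·a + 0.09·b = 160.9
Eliminate a: (row1) − 0.09/0.14·(row2) → 0.172143·b = 70.5443, so b = 409.801.
Back-substitute: a = (173.98 − 0.23·409.801) / 0.09 = 885.842.

885.84 lb product A, 409.80 lb product B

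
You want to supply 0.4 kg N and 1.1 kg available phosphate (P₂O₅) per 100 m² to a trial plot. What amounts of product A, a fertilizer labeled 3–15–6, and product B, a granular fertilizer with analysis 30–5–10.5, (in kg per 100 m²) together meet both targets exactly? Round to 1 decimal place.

With a, b = kg per 100 m² of product A and product B:
N: 0.03·a + 0.3·b = 0.4
P₂O₅: 0.15·a + 0.05·b = 1.1
Eliminate b: (row1) − 0.3/0.05·(row2) → -0.87·a = -6.2, so a = 7.12644.
Then b = (1.1 − 0.15·7.12644) / 0.05 = 0.62069.

7.1 kg product A, 0.6 kg product B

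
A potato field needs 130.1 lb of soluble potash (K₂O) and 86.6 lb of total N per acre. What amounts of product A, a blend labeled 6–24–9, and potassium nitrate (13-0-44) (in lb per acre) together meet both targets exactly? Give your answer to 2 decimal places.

Per-acre balance (a = product A, b = potassium nitrate):
K₂O: 0.09·a + 0.44·b = 130.1
N: 0.06·a + 0.13·b = 86.6
Solving simultaneously: a = 1441.5646, b = 0.816327.

1441.56 lb product A, 0.82 lb potassium nitrate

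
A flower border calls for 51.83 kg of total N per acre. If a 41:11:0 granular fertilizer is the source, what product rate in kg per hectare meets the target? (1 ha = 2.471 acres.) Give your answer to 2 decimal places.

312.37 kg of product per hectare

Product per acre = 51.83 / 41% = 126.415 kg.
Convert to per hectare: 126.415 × 2.471 = 312.371 kg.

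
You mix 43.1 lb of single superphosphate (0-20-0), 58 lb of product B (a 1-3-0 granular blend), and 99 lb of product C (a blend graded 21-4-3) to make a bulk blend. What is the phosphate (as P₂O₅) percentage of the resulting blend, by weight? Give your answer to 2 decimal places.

Total mass = 43.1 + 58 + 99 = 200.1 lb.
P₂O₅ mass = 20%×43.1 + 3%×58 + 4%×99 = 14.32 lb.
% P₂O₅ = 14.32 / 200.1 = 7.15642%.

7.16% P₂O₅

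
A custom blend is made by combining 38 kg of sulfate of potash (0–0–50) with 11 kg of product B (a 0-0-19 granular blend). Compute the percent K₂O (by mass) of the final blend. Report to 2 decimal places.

43.04% K₂O

Total mass = 38 + 11 = 49 kg.
K₂O mass = 50%×38 + 19%×11 = 21.09 kg.
% K₂O = 21.09 / 49 = 43.0408%.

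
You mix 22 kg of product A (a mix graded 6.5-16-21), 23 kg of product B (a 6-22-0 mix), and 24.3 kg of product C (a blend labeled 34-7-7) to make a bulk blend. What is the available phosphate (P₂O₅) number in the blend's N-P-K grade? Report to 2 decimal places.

14.84% P₂O₅

Total mass = 22 + 23 + 24.3 = 69.3 kg.
P₂O₅ mass = 16%×22 + 22%×23 + 7%×24.3 = 10.281 kg.
% P₂O₅ = 10.281 / 69.3 = 14.8355%.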